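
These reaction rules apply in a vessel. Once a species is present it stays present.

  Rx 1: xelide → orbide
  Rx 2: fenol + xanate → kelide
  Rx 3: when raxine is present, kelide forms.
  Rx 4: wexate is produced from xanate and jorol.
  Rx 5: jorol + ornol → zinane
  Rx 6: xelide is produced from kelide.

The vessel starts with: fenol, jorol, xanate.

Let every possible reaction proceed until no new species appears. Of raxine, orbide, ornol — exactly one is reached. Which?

orbide

fenol and xanate present → kelide forms (Rx 2).
kelide present → xelide forms (Rx 6).
xelide present → orbide forms (Rx 1).
No rule produces raxine, and it is not given. No rule produces ornol, and it is not given.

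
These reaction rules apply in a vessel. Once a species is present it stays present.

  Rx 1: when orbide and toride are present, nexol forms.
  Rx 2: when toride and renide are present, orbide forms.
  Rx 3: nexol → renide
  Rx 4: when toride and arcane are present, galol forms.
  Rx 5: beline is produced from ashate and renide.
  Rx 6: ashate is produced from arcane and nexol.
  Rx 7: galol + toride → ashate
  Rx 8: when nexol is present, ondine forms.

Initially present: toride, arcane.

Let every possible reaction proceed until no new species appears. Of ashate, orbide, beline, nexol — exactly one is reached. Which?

ashate

toride and arcane present → galol forms (Rx 4).
galol and toride present → ashate forms (Rx 7).
nexol would need orbide and toride (Rx 1), but orbide never forms. beline would need ashate and renide (Rx 5), but renide never forms. orbide would need toride and renide (Rx 2), but renide never forms.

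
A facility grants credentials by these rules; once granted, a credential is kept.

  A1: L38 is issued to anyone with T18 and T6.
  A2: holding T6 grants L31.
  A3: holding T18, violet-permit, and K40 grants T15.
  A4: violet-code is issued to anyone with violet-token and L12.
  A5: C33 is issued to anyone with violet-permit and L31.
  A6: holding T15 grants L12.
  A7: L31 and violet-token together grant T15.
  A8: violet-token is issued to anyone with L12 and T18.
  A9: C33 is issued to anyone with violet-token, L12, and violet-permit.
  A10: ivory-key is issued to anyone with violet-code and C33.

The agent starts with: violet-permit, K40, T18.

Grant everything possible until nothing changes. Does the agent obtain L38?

No

L38 would need T18 and T6 (A1), but T6 is never granted.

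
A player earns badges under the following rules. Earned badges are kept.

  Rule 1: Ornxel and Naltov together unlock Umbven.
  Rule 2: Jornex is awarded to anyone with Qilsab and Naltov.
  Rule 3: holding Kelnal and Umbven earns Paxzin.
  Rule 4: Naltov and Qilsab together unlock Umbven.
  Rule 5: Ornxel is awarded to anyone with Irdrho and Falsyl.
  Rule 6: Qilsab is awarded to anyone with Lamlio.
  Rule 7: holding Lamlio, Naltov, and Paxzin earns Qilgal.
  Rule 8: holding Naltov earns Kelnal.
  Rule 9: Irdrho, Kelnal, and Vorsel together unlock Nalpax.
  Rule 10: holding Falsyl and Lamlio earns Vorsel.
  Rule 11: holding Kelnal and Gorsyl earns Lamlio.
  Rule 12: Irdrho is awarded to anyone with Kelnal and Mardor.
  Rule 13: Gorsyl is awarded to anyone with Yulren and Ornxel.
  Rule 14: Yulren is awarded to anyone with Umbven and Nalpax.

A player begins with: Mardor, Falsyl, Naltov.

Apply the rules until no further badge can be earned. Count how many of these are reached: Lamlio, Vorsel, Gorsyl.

0

Lamlio would need Kelnal and Gorsyl (Rule 11), but Gorsyl is never earned.
Vorsel would need Falsyl and Lamlio (Rule 10), but Lamlio is never earned.
Gorsyl would need Yulren and Ornxel (Rule 13), but Yulren is never earned.
None of the 3 are reached.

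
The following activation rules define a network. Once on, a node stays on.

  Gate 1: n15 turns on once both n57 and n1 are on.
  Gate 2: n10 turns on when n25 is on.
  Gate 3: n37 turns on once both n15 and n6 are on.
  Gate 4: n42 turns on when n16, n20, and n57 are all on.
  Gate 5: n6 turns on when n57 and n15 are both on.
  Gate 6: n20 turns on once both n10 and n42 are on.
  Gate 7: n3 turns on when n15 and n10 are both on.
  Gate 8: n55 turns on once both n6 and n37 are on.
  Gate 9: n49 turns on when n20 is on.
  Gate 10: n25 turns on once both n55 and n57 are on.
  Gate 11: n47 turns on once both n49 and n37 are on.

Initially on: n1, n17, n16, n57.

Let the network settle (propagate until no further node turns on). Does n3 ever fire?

n57 and n1 are on, so n15 turns on (Gate 1).
n57 and n15 are on, so n6 turns on (Gate 5).
Gate 3: n15 and n6 on → n37 on.
n6 and n37 are on, so n55 turns on (Gate 8).
n55 and n57 are on, so n25 turns on (Gate 10).
n25 is on, so n10 turns on (Gate 2).
Gate 7: n15 and n10 on → n3 on.

Yes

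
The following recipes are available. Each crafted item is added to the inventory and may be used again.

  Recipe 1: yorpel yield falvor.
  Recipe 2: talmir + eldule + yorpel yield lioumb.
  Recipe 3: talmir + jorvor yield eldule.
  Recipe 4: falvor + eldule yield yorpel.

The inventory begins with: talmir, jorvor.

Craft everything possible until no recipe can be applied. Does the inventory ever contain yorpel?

No

yorpel would need falvor and eldule (Recipe 4), but falvor is never obtained.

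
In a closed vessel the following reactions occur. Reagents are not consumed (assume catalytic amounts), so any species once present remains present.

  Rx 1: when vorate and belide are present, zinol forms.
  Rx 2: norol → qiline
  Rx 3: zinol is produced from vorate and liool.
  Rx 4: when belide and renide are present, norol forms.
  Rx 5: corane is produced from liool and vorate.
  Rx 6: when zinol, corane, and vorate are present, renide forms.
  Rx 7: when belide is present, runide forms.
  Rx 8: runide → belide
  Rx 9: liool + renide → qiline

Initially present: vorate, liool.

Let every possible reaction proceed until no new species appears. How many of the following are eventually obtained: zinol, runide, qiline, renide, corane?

4

vorate and liool present → zinol forms (Rx 3).
liool and vorate present → corane forms (Rx 5).
zinol, corane, and vorate present → renide forms (Rx 6).
liool and renide present → qiline forms (Rx 9).
zinol: reached.
runide would need belide (Rx 7), but belide never forms.
qiline: reached.
renide: reached.
corane: reached.
Reached: zinol, qiline, renide, and corane — 4 of the 5.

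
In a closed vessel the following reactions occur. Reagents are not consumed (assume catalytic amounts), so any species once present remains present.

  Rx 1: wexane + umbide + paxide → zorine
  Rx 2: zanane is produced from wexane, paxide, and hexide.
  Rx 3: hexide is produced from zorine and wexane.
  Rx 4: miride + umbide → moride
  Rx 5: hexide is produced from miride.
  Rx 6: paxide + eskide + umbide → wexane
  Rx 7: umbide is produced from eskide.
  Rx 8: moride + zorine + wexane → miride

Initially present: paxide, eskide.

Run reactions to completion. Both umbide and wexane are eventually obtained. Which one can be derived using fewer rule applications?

umbide: eskide present → umbide forms (Rx 7). [1 rule application]
wexane: eskide present → umbide forms (Rx 7). paxide, eskide, and umbide present → wexane forms (Rx 6). [2 rule applications]
umbide needs fewer.

umbide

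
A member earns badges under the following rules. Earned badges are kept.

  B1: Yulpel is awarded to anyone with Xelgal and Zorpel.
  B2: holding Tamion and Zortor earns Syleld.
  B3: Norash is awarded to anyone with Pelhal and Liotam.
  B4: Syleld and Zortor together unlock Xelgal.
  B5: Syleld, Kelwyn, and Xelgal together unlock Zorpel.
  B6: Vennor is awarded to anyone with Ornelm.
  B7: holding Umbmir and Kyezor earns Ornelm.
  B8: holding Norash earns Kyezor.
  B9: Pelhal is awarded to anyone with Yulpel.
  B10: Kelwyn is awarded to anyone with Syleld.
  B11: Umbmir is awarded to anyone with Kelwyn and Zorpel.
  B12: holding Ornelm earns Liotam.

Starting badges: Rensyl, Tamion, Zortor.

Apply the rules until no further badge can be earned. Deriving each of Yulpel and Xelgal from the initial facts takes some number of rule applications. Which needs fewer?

Xelgal

Xelgal: With Tamion and Zortor, Syleld is earned (B2). With Syleld and Zortor, Xelgal is earned (B4). [2 rule applications]
Yulpel: With Tamion and Zortor, Syleld is earned (B2). With Syleld and Zortor, Xelgal is earned (B4). With Syleld, Kelwyn is earned (B10). With Syleld, Kelwyn, and Xelgal, Zorpel is earned (B5). With Xelgal and Zorpel, Yulpel is earned (B1). [5 rule applications]
Xelgal needs fewer.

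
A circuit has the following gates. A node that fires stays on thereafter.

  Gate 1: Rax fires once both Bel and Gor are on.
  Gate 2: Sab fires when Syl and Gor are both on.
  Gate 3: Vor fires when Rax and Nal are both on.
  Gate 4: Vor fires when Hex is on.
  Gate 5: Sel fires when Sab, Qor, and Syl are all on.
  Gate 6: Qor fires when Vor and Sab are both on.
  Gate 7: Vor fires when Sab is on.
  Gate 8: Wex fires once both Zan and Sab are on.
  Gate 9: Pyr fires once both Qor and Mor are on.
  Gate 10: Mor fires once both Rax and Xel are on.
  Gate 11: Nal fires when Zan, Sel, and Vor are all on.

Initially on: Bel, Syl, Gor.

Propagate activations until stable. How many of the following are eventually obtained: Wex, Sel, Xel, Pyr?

1

Syl and Gor are on, so Sab fires (Gate 2).
Sab is on, so Vor fires (Gate 7).
Vor and Sab are on, so Qor fires (Gate 6).
Sab, Qor, and Syl are on, so Sel fires (Gate 5).
Wex would need Zan and Sab (Gate 8), but Zan never turns on.
Sel: reached.
No rule produces Xel, and it is not given.
Pyr would need Qor and Mor (Gate 9), but Mor never turns on.
Reached: Sel — 1 of the 4.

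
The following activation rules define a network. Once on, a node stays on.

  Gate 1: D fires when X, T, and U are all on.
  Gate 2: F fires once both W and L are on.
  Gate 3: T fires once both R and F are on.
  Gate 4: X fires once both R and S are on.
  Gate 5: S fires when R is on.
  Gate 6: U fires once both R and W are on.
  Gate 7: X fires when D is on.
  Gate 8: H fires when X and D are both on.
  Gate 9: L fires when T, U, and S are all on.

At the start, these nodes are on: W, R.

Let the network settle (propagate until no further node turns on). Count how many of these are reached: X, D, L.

Gate 5: R on → S on.
R and S are on, so X fires (Gate 4).
X: reached.
D would need X, T, and U (Gate 1), but T never turns on.
L would need T, U, and S (Gate 9), but T never turns on.
Reached: X — 1 of the 3.

1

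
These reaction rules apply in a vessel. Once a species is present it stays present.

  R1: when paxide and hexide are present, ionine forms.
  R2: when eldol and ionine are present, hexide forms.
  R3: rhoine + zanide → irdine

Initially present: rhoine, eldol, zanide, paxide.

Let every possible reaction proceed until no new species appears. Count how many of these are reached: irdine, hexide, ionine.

rhoine and zanide present → irdine forms (R3).
irdine: reached.
hexide would need eldol and ionine (R2), but ionine never forms.
ionine would need paxide and hexide (R1), but hexide never forms.
Reached: irdine — 1 of the 3.

1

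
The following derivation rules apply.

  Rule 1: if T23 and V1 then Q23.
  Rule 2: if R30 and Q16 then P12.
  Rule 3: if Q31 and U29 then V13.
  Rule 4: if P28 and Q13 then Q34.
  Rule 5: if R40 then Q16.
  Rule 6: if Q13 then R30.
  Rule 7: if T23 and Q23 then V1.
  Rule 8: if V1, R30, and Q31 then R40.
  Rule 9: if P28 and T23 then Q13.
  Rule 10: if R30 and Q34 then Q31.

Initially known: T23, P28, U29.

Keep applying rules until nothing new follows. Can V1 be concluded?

No

V1 would need T23 and Q23 (Rule 7), but Q23 is never established.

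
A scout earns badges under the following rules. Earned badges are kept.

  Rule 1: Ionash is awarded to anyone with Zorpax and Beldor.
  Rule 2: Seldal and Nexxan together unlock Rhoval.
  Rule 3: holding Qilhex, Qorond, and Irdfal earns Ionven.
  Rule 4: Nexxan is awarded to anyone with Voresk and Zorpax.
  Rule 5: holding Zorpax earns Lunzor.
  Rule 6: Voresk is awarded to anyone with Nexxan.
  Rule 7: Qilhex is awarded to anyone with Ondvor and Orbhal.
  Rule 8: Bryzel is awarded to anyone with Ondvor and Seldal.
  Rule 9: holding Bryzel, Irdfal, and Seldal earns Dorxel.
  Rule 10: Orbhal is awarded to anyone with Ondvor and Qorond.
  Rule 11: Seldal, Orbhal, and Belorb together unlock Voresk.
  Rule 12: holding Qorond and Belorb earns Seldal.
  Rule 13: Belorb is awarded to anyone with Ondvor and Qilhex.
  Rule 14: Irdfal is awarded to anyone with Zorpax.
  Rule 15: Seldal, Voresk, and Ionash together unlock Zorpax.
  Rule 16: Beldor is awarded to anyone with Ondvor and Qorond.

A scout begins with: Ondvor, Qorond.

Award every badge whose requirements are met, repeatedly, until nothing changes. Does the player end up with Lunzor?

Lunzor would need Zorpax (Rule 5), but Zorpax is never earned.

No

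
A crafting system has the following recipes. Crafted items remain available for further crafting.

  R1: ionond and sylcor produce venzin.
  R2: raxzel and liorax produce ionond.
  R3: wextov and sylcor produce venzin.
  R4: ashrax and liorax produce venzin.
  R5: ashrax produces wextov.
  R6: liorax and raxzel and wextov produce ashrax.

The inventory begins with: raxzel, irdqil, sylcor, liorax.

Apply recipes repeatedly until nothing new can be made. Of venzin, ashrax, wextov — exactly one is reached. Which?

Using R2, raxzel and liorax make ionond.
ionond and sylcor → venzin (R1).
ashrax would need liorax, raxzel, and wextov (R6), but wextov is never obtained. wextov would need ashrax (R5), but ashrax is never obtained.

venzin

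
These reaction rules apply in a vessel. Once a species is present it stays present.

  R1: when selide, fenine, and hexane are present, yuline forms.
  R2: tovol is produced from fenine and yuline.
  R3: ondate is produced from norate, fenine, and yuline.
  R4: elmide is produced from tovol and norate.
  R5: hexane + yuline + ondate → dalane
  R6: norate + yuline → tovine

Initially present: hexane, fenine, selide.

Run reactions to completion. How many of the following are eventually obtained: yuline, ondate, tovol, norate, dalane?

2

selide, fenine, and hexane present → yuline forms (R1).
fenine and yuline present → tovol forms (R2).
yuline: reached.
ondate would need norate, fenine, and yuline (R3), but norate never forms.
tovol: reached.
No rule produces norate, and it is not given.
dalane would need hexane, yuline, and ondate (R5), but ondate never forms.
Reached: yuline and tovol — 2 of the 5.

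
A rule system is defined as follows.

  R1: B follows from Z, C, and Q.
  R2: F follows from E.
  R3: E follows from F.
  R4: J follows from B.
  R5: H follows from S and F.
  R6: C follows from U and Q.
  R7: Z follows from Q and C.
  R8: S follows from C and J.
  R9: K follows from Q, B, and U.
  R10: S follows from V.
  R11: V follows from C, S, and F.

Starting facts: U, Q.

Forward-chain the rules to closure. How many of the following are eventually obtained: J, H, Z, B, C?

4

U and Q hold, so C follows (R6).
From Q and C, R7 gives Z.
From Z, C, and Q, R1 gives B.
From B, R4 gives J.
J: reached.
H would need S and F (R5), but F is never established.
Z: reached.
B: reached.
C: reached.
Reached: J, Z, B, and C — 4 of the 5.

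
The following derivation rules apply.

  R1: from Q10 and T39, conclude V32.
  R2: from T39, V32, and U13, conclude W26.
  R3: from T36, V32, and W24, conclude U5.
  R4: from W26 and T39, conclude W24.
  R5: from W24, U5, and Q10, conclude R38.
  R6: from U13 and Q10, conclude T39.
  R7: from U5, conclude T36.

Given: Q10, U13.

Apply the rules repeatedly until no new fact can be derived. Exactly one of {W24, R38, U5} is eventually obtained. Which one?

W24

U13 and Q10 hold, so T39 follows (R6).
From Q10 and T39, R1 gives V32.
From T39, V32, and U13, R2 gives W26.
From W26 and T39, R4 gives W24.
R38 would need W24, U5, and Q10 (R5), but U5 is never established. U5 would need T36, V32, and W24 (R3), but T36 is never established.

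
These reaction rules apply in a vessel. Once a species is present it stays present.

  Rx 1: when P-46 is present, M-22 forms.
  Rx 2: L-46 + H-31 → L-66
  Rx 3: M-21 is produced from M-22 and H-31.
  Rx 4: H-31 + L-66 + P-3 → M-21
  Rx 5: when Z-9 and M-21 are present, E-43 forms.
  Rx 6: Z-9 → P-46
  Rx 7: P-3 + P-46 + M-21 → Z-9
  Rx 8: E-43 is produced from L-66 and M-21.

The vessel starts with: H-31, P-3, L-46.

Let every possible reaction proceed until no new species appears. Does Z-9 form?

Z-9 would need P-3, P-46, and M-21 (Rx 7), but P-46 never forms.

No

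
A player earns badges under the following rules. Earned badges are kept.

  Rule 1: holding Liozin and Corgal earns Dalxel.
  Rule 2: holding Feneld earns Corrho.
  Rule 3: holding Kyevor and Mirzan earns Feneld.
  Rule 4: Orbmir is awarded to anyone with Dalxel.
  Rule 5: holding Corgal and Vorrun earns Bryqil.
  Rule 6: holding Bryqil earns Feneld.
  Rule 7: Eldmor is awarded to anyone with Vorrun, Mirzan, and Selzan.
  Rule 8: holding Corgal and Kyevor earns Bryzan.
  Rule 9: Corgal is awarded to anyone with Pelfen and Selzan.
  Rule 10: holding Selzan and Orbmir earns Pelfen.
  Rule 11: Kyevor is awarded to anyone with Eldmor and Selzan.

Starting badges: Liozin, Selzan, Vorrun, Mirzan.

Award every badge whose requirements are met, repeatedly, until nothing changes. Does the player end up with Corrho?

Yes

With Vorrun, Mirzan, and Selzan, Eldmor is earned (Rule 7).
With Eldmor and Selzan, Kyevor is earned (Rule 11).
With Kyevor and Mirzan, Feneld is earned (Rule 3).
With Feneld, Corrho is earned (Rule 2).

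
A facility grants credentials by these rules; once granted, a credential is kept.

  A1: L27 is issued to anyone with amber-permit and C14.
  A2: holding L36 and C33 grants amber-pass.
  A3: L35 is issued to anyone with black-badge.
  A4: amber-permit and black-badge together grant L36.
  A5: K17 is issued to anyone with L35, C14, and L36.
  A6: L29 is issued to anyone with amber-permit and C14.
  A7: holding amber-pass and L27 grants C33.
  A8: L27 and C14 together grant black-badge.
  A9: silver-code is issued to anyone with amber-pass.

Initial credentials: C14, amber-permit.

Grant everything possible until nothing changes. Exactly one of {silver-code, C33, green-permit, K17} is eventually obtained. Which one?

K17

Holding amber-permit and C14 grants L27 (A1).
Holding L27 and C14 grants black-badge (A8).
Holding amber-permit and black-badge grants L36 (A4).
Holding black-badge grants L35 (A3).
Holding L35, C14, and L36 grants K17 (A5).
C33 would need amber-pass and L27 (A7), but amber-pass is never granted. No rule produces green-permit, and it is not given. silver-code would need amber-pass (A9), but amber-pass is never granted.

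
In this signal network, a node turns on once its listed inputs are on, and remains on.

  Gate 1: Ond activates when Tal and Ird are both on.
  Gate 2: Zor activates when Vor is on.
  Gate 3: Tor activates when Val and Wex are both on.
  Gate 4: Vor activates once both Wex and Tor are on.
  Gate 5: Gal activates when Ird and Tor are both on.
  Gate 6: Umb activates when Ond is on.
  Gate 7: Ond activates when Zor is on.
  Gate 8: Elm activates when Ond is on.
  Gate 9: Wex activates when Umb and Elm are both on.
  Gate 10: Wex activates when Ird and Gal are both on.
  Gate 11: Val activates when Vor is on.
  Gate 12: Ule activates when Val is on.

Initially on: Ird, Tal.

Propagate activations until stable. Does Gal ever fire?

Gal would need Ird and Tor (Gate 5), but Tor never turns on.

No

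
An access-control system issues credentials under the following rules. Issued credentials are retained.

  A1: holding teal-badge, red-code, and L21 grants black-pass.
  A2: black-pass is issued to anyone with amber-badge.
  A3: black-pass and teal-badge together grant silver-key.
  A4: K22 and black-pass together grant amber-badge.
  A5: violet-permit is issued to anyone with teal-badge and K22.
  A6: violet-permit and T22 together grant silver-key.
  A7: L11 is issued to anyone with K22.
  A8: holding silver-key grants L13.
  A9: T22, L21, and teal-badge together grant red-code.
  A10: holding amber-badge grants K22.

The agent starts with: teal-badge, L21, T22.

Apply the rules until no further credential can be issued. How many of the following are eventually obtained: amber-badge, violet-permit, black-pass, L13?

2

Holding T22, L21, and teal-badge grants red-code (A9).
Holding teal-badge, red-code, and L21 grants black-pass (A1).
Holding black-pass and teal-badge grants silver-key (A3).
Holding silver-key grants L13 (A8).
amber-badge would need K22 and black-pass (A4), but K22 is never granted.
violet-permit would need teal-badge and K22 (A5), but K22 is never granted.
black-pass: reached.
L13: reached.
Reached: black-pass and L13 — 2 of the 4.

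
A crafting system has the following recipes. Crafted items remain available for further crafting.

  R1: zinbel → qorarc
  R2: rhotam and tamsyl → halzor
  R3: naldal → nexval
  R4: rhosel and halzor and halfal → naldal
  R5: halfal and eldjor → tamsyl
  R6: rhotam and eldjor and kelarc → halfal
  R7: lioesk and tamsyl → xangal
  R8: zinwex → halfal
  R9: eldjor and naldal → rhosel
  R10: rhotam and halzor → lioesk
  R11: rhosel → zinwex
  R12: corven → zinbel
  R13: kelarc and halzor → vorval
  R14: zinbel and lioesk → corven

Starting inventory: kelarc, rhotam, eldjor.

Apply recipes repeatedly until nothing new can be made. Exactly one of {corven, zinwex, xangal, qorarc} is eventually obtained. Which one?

xangal

rhotam and eldjor and kelarc → halfal (R6).
halfal and eldjor → tamsyl (R5).
Using R2, rhotam and tamsyl make halzor.
Using R10, rhotam and halzor make lioesk.
Using R7, lioesk and tamsyl make xangal.
zinwex would need rhosel (R11), but rhosel is never obtained. qorarc would need zinbel (R1), but zinbel is never obtained. corven would need zinbel and lioesk (R14), but zinbel is never obtained.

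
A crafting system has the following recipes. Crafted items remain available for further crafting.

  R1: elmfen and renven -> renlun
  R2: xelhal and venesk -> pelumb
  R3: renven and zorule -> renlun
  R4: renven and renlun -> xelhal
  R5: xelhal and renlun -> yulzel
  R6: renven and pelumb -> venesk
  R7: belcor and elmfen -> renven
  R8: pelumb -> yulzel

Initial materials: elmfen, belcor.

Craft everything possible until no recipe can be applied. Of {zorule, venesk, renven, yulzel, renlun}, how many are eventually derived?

3

belcor and elmfen -> renven (R7).
elmfen and renven -> renlun (R1).
renven and renlun -> xelhal (R4).
xelhal and renlun -> yulzel (R5).
No rule produces zorule, and it is not given.
venesk would need renven and pelumb (R6), but pelumb is never obtained.
renven: reached.
yulzel: reached.
renlun: reached.
Reached: renven, yulzel, and renlun — 3 of the 5.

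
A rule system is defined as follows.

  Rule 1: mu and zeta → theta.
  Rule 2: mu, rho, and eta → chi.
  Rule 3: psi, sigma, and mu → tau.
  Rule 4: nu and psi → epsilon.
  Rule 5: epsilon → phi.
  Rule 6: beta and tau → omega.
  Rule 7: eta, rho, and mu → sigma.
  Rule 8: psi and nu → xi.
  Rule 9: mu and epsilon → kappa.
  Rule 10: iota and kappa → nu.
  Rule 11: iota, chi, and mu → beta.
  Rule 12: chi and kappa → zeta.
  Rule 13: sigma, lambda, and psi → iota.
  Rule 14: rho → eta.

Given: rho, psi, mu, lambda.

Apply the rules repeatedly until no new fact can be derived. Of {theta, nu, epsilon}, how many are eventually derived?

theta would need mu and zeta (Rule 1), but zeta is never established.
nu would need iota and kappa (Rule 10), but kappa is never established.
epsilon would need nu and psi (Rule 4), but nu is never established.
None of the 3 are reached.

0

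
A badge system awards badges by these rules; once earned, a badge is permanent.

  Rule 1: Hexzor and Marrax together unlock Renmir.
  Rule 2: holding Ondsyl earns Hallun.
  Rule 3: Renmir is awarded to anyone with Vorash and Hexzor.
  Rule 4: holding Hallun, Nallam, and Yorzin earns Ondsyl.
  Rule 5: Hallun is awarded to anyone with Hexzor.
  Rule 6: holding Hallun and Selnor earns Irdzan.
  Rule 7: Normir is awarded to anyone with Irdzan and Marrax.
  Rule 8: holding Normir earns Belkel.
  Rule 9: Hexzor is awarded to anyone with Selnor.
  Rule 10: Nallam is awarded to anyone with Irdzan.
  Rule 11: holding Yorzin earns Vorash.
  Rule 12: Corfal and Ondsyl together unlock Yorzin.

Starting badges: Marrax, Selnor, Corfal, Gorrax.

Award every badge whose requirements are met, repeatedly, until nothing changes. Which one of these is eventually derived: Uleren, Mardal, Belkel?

Belkel

With Selnor, Hexzor is earned (Rule 9).
With Hexzor, Hallun is earned (Rule 5).
With Hallun and Selnor, Irdzan is earned (Rule 6).
With Irdzan and Marrax, Normir is earned (Rule 7).
With Normir, Belkel is earned (Rule 8).
No rule produces Mardal, and it is not given. No rule produces Uleren, and it is not given.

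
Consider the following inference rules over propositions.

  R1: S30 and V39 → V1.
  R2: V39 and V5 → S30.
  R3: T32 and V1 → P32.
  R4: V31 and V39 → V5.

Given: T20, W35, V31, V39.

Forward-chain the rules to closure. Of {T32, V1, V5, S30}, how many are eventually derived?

3

From V31 and V39, R4 gives V5.
V39 and V5 hold, so S30 follows (R2).
S30 and V39 hold, so V1 follows (R1).
No rule produces T32, and it is not given.
V1: reached.
V5: reached.
S30: reached.
Reached: V1, V5, and S30 — 3 of the 4.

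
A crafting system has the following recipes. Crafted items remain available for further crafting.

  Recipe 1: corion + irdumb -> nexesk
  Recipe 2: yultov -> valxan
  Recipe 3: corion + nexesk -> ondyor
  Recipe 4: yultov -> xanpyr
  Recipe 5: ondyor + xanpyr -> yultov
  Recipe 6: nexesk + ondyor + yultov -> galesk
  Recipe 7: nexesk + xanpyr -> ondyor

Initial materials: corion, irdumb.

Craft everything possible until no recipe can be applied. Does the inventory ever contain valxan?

No

valxan would need yultov (Recipe 2), but yultov is never obtained.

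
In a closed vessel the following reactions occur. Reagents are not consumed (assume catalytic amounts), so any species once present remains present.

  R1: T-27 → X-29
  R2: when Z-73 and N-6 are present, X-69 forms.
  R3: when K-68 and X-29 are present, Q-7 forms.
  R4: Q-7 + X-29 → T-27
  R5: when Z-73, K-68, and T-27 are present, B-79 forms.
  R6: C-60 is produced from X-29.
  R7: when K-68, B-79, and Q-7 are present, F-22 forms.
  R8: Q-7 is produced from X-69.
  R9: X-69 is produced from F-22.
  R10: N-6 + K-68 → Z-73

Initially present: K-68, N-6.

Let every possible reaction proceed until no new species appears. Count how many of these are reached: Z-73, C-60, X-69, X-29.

N-6 and K-68 present → Z-73 forms (R10).
Z-73 and N-6 present → X-69 forms (R2).
Z-73: reached.
C-60 would need X-29 (R6), but X-29 never forms.
X-69: reached.
X-29 would need T-27 (R1), but T-27 never forms.
Reached: Z-73 and X-69 — 2 of the 4.

2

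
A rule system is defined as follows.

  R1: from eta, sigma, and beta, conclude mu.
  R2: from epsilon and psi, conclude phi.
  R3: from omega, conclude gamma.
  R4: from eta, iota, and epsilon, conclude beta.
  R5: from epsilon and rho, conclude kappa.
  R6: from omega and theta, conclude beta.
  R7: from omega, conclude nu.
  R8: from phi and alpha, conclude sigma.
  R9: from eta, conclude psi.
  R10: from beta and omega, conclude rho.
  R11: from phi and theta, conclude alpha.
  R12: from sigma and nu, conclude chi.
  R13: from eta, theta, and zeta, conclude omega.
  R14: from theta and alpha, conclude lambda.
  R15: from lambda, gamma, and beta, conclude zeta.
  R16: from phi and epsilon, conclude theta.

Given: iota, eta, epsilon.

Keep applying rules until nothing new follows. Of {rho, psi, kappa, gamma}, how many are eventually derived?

1

From eta, R9 gives psi.
rho would need beta and omega (R10), but omega is never established.
psi: reached.
kappa would need epsilon and rho (R5), but rho is never established.
gamma would need omega (R3), but omega is never established.
Reached: psi — 1 of the 4.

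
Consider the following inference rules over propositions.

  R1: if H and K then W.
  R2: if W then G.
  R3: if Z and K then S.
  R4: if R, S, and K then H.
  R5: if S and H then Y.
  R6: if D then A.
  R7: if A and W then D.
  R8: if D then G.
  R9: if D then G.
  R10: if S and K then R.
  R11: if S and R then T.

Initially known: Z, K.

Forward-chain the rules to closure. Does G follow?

Yes

From Z and K, R3 gives S.
From S and K, R10 gives R.
R, S, and K hold, so H follows (R4).
H and K hold, so W follows (R1).
W holds, so G follows (R2).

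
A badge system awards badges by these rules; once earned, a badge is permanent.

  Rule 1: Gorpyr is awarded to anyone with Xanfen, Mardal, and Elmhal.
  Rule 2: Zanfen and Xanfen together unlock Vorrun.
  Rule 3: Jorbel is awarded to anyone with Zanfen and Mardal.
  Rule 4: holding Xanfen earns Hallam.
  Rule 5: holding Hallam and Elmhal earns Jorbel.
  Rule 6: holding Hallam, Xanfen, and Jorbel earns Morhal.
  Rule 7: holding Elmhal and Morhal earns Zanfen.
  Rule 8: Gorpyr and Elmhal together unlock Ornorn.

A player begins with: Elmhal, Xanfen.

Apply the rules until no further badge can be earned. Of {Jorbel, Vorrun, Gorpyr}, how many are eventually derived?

2

With Xanfen, Hallam is earned (Rule 4).
With Hallam and Elmhal, Jorbel is earned (Rule 5).
With Hallam, Xanfen, and Jorbel, Morhal is earned (Rule 6).
With Elmhal and Morhal, Zanfen is earned (Rule 7).
With Zanfen and Xanfen, Vorrun is earned (Rule 2).
Jorbel: reached.
Vorrun: reached.
Gorpyr would need Xanfen, Mardal, and Elmhal (Rule 1), but Mardal is never earned.
Reached: Jorbel and Vorrun — 2 of the 3.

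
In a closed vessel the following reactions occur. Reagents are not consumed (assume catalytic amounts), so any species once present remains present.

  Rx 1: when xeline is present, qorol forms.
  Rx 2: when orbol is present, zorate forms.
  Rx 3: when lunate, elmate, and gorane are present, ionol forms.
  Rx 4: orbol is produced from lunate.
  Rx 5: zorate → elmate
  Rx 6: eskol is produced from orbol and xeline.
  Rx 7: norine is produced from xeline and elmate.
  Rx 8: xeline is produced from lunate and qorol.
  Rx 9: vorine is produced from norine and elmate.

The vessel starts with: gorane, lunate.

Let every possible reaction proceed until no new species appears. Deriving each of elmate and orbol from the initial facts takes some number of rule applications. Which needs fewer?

orbol: lunate present → orbol forms (Rx 4). [1 rule application]
elmate: lunate present → orbol forms (Rx 4). orbol present → zorate forms (Rx 2). zorate present → elmate forms (Rx 5). [3 rule applications]
orbol needs fewer.

orbol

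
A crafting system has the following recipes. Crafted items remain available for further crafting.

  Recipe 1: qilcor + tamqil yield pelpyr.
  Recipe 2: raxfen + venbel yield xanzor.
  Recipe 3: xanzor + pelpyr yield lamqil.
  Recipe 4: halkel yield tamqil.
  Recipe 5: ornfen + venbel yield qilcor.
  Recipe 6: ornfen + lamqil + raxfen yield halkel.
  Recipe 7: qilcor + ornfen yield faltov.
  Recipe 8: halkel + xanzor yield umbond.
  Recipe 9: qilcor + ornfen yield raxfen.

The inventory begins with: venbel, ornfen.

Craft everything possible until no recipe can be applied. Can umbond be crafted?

umbond would need halkel and xanzor (Recipe 8), but halkel is never obtained.

No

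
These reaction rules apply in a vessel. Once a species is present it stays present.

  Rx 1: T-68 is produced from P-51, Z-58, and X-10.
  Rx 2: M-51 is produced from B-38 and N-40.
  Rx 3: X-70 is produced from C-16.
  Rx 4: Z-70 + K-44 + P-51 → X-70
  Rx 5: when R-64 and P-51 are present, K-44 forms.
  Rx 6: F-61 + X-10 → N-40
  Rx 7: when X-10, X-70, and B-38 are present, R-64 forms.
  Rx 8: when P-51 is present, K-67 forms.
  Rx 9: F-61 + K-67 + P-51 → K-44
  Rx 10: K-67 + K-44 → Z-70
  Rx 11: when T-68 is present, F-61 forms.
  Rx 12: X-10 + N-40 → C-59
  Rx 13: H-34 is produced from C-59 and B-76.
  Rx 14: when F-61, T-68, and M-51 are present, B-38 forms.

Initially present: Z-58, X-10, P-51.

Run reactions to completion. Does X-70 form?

P-51, Z-58, and X-10 present → T-68 forms (Rx 1).
P-51 present → K-67 forms (Rx 8).
T-68 present → F-61 forms (Rx 11).
F-61, K-67, and P-51 present → K-44 forms (Rx 9).
K-67 and K-44 present → Z-70 forms (Rx 10).
Z-70, K-44, and P-51 present → X-70 forms (Rx 4).

Yes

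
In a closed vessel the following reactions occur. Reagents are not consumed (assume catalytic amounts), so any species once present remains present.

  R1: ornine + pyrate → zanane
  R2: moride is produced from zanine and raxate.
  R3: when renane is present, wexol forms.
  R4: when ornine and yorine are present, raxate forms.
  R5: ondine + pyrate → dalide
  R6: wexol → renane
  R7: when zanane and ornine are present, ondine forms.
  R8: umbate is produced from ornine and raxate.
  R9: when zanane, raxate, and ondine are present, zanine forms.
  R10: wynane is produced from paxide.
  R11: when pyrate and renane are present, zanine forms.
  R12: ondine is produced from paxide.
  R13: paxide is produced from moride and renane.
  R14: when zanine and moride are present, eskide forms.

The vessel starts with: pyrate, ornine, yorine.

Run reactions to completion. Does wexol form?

wexol would need renane (R3), but renane never forms.

No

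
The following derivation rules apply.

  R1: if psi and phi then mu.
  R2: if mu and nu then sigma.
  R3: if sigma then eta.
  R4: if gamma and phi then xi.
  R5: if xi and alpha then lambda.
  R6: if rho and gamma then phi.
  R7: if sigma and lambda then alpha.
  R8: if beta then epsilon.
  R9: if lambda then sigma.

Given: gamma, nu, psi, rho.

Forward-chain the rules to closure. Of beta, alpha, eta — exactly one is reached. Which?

rho and gamma hold, so phi follows (R6).
From psi and phi, R1 gives mu.
From mu and nu, R2 gives sigma.
sigma holds, so eta follows (R3).
alpha would need sigma and lambda (R7), but lambda is never established. No rule produces beta, and it is not given.

eta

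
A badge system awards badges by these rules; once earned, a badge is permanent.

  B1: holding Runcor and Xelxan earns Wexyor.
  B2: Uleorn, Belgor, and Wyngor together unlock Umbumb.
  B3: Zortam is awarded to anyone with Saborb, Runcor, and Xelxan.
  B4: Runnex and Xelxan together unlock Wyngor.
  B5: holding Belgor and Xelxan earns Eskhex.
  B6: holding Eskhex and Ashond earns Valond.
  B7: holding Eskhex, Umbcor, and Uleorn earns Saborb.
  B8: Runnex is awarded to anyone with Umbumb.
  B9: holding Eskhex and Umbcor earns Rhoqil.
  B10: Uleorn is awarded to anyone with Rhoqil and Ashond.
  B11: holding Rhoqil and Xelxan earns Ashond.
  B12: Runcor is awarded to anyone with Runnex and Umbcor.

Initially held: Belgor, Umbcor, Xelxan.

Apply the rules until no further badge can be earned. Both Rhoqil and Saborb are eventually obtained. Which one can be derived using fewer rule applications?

Rhoqil

Rhoqil: With Belgor and Xelxan, Eskhex is earned (B5). With Eskhex and Umbcor, Rhoqil is earned (B9). [2 rule applications]
Saborb: With Belgor and Xelxan, Eskhex is earned (B5). With Eskhex and Umbcor, Rhoqil is earned (B9). With Rhoqil and Xelxan, Ashond is earned (B11). With Rhoqil and Ashond, Uleorn is earned (B10). With Eskhex, Umbcor, and Uleorn, Saborb is earned (B7). [5 rule applications]
Rhoqil needs fewer.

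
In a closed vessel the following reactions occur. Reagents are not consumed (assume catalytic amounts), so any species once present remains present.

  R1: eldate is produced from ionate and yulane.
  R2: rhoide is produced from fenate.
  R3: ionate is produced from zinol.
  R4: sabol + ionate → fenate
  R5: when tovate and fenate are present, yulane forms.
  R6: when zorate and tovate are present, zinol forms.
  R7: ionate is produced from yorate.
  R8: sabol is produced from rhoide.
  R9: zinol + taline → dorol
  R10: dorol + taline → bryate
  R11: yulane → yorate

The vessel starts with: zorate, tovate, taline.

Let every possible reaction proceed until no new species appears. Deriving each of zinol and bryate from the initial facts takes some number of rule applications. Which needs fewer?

zinol: zorate and tovate present → zinol forms (R6). [1 rule application]
bryate: zorate and tovate present → zinol forms (R6). zinol and taline present → dorol forms (R9). dorol and taline present → bryate forms (R10). [3 rule applications]
zinol needs fewer.

zinol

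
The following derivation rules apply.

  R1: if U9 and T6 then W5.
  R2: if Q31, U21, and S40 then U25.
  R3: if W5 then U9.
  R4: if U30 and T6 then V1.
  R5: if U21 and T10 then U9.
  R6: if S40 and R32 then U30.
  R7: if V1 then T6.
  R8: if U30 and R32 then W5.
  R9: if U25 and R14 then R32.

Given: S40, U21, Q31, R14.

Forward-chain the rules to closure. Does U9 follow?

Q31, U21, and S40 hold, so U25 follows (R2).
From U25 and R14, R9 gives R32.
S40 and R32 hold, so U30 follows (R6).
U30 and R32 hold, so W5 follows (R8).
W5 holds, so U9 follows (R3).

Yes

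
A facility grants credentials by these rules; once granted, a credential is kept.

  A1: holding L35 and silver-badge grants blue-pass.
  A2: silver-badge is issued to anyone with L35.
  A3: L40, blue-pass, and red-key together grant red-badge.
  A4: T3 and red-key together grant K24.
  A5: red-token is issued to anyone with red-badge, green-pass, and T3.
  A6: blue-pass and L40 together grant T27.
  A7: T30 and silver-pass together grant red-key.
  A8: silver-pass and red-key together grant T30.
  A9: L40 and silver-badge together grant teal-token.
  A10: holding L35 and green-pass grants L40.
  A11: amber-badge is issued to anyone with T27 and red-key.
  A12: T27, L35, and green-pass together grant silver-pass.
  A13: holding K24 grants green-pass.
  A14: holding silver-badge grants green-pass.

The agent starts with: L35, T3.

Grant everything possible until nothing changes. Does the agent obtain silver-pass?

Yes

Holding L35 grants silver-badge (A2).
Holding L35 and silver-badge grants blue-pass (A1).
Holding silver-badge grants green-pass (A14).
Holding L35 and green-pass grants L40 (A10).
Holding blue-pass and L40 grants T27 (A6).
Holding T27, L35, and green-pass grants silver-pass (A12).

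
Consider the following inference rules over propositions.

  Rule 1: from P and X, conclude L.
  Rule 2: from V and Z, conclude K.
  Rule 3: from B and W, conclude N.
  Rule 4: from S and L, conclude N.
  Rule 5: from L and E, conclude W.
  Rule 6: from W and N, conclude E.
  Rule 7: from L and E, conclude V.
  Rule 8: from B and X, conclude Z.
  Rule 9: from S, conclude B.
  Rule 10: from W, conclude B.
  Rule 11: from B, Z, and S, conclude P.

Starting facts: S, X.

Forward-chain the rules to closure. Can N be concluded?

S holds, so B follows (Rule 9).
From B and X, Rule 8 gives Z.
From B, Z, and S, Rule 11 gives P.
P and X hold, so L follows (Rule 1).
S and L hold, so N follows (Rule 4).

Yes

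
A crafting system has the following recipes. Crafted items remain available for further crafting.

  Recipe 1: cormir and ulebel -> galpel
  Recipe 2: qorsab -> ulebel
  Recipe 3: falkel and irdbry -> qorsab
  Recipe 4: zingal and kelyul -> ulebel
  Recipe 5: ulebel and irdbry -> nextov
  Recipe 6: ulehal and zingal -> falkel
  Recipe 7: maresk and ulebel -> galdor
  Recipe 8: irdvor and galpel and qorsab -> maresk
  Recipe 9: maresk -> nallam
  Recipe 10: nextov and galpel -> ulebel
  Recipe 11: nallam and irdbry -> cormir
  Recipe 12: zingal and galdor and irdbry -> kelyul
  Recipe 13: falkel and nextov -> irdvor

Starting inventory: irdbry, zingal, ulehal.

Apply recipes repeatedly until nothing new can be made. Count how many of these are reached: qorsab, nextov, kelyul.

2

Using Recipe 6, ulehal and zingal make falkel.
falkel and irdbry -> qorsab (Recipe 3).
qorsab -> ulebel (Recipe 2).
ulebel and irdbry -> nextov (Recipe 5).
qorsab: reached.
nextov: reached.
kelyul would need zingal, galdor, and irdbry (Recipe 12), but galdor is never obtained.
Reached: qorsab and nextov — 2 of the 3.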